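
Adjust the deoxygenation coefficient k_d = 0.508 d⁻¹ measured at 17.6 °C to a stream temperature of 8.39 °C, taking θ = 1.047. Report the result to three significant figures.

k_d(T₂) = k_d(T₁) · θ^(T₂−T₁) = 0.508 × 1.047^(8.39−17.6)
= 0.508 × 1.047^-9.21 = 0.508 × 0.6551 = 0.3328 d⁻¹.

k_d ≈ 0.333 d⁻¹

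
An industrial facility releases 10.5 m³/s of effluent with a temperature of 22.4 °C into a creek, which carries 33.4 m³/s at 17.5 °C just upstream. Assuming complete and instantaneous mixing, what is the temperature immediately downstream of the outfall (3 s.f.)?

18.7 °C

Flow-weighted mixing: C = (Q_r C_r + Q_w C_w)/(Q_r + Q_w)
= (33.4×17.5 + 10.5×22.4)/(33.4 + 10.5) = 819.7/43.90 = 18.67 °C.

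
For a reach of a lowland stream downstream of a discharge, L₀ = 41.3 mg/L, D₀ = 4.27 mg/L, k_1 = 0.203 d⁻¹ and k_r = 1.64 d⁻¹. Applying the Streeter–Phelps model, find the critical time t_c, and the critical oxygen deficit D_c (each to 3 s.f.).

t_c = [1/(k_r−k_1)] ln[(k_r/k_1)(1 − D₀(k_r−k_1)/(k_1 L₀))]
= [1/(1.64−0.203)] ln[(1.64/0.203)(1 − 4.27×1.437/(0.203×41.3))]
= (1/1.437) ln[8.079 × 0.2681] = 0.6959 × ln(2.166) = 0.6959 × 0.7729 = 0.5379 d.
D_c = (k_1/k_r) L₀ e^(−k_1 t_c) = (0.203/1.64) × 41.3 × e^(−0.203×0.5379) = 0.1238 × 41.3 × 0.8966 = 4.583 mg/L.

t_c ≈ 0.538 d; D_c ≈ 4.58 mg/L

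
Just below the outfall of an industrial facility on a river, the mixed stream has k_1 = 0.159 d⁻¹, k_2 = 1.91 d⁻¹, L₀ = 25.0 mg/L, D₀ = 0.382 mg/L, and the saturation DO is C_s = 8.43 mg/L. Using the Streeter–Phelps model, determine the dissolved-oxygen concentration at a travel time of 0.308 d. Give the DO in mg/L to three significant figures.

k_1 L₀/(k_2−k_1) = 0.159×25.0/(1.91−0.159) = 3.975/1.751 = 2.270 mg/L.
e^(−k_1 t) = e^(−0.159×0.3080) = 0.9522; e^(−k_2 t) = e^(−1.91×0.3080) = 0.5553.
D = 2.270 × (0.9522 − 0.5553) + 0.382 × 0.5553 = 0.9011 + 0.2121 = 1.113 mg/L.
DO = C_s − D = 8.43 − 1.113 = 7.317 mg/L.

DO ≈ 7.32 mg/L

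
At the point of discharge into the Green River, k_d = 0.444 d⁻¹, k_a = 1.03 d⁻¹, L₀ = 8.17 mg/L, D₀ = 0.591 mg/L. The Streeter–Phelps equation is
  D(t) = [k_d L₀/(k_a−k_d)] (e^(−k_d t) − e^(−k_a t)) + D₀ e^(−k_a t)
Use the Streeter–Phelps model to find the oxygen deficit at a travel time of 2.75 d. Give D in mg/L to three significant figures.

D ≈ 1.50 mg/L

k_d L₀/(k_a−k_d) = 0.444×8.17/(1.03−0.444) = 3.627/0.5860 = 6.190 mg/L.
e^(−k_d t) = e^(−0.444×2.750) = 0.2949; e^(−k_a t) = e^(−1.03×2.750) = 0.05887.
D = 6.190 × (0.2949 − 0.05887) + 0.591 × 0.05887 = 1.461 + 0.03479 = 1.496 mg/L.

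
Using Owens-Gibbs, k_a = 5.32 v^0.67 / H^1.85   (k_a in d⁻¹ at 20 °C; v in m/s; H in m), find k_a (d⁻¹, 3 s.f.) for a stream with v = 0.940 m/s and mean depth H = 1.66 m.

k_a ≈ 2.00 d⁻¹

k_a = 5.32 × 0.940^0.67 / 1.66^1.85 = 5.32 × 0.9594 / 2.554 = 1.999 d⁻¹.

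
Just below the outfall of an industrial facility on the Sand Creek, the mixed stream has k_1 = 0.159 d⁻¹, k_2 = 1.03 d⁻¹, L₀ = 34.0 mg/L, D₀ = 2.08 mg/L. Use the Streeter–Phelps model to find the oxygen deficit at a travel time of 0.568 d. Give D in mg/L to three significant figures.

k_1 L₀/(k_2−k_1) = 0.159×34.0/(1.03−0.159) = 5.406/0.8710 = 6.207 mg/L.
e^(−k_1 t) = e^(−0.159×0.5680) = 0.9136; e^(−k_2 t) = e^(−1.03×0.5680) = 0.5571.
D = 6.207 × (0.9136 − 0.5571) + 2.08 × 0.5571 = 2.213 + 1.159 = 3.372 mg/L.

D ≈ 3.37 mg/L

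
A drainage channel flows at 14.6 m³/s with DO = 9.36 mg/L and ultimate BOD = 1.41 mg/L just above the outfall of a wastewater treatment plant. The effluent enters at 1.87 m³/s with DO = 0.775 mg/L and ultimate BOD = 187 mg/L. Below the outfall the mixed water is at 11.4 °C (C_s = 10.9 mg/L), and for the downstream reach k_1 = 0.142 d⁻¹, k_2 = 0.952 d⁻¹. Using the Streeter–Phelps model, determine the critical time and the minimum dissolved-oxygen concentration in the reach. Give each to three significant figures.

t_c ≈ 1.09 d; minimum DO ≈ 8.03 mg/L

Mixed DO = (14.6×9.36 + 1.87×0.775)/(14.6+1.87) = 138.1/16.47 = 8.385 mg/L.
Mixed L₀ = (14.6×1.41 + 1.87×187)/(16.47) = 370.3/16.47 = 22.48 mg/L.
Initial deficit D₀ = C_s − DO₀ = 10.9 − 8.385 = 2.515 mg/L.
t_c = (1/0.8100) ln[(0.952/0.142)(1 − 2.515×0.8100/(0.142×22.48))] = 1.235 × ln(2.427) = 1.094 d.
D_c = (0.142/0.952) × 22.48 × e^(−0.142×1.094) = 0.1492 × 22.48 × 0.8561 = 2.871 mg/L.
Minimum DO = 10.9 − 2.871 = 8.029 mg/L.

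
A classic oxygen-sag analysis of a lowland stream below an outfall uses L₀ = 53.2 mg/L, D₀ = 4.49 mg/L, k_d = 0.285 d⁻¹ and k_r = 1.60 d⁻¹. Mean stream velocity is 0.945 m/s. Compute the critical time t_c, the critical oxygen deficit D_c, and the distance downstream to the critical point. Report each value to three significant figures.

With k_r/k_d = 5.614 and 1 − D₀(k_r−k_d)/(k_d L₀) = 0.6106,
t_c = ln(5.614 × 0.6106) / (1.60 − 0.285) = ln(3.428) / 1.315 = 1.232/1.315 = 0.9368 d.
D_c = (k_d/k_r) L₀ e^(−k_d t_c) = (0.285/1.60) × 53.2 × e^(−0.285×0.9368) = 0.1781 × 53.2 × 0.7657 = 7.256 mg/L.
x_c = v t_c = 0.945 m/s × 0.9368 d × 86400 s/d = 76490 m ≈ 76.5 km.

t_c ≈ 0.937 d; D_c ≈ 7.26 mg/L; x_c ≈ 76.5 km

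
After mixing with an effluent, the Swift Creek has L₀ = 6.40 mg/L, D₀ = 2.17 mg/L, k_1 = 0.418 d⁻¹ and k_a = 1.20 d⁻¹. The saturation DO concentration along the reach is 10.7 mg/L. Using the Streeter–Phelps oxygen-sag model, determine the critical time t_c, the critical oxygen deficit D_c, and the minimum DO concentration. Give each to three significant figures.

With k_a/k_1 = 2.871 and 1 − D₀(k_a−k_1)/(k_1 L₀) = 0.3657,
t_c = ln(2.871 × 0.3657) / (1.20 − 0.418) = ln(1.050) / 0.7820 = 0.04859/0.7820 = 0.06214 d.
D_c = (k_1/k_a) L₀ e^(−k_1 t_c) = (0.418/1.20) × 6.40 × e^(−0.418×0.06214) = 0.3483 × 6.40 × 0.9744 = 2.172 mg/L.
Minimum DO = C_s − D_c = 10.7 − 2.172 = 8.528 mg/L.

t_c ≈ 0.0621 d; D_c ≈ 2.17 mg/L; min DO ≈ 8.53 mg/L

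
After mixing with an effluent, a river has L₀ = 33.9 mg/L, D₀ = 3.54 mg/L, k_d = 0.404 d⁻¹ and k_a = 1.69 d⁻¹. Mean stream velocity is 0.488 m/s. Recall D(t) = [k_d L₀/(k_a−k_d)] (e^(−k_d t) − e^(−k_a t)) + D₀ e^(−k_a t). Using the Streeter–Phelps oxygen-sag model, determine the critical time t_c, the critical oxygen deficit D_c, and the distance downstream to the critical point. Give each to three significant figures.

At the critical point dD/dt = 0, so k_d L₀ e^(−k_d t) = k_a D. Substituting D(t) from the Streeter–Phelps equation and solving for t gives
t_c = ln[(k_a/k_d)(1 − D₀(k_a−k_d)/(k_d L₀))] / (k_a−k_d).
Here k_a−k_d = 1.286 d⁻¹ and 1 − D₀(k_a−k_d)/(k_d L₀) = 1 − 3.54×1.286/(0.404×33.9) = 0.6676, so
t_c = ln(4.183 × 0.6676) / 1.286 = 1.027 / 1.286 = 0.7986 d.
D_c = (k_d/k_a) L₀ e^(−k_d t_c) = (0.404/1.69) × 33.9 × e^(−0.404×0.7986) = 0.2391 × 33.9 × 0.7242 = 5.869 mg/L.
x_c = v t_c = 0.488 m/s × 0.7986 d × 86400 s/d = 33670 m ≈ 33.7 km.

t_c ≈ 0.799 d; D_c ≈ 5.87 mg/L; x_c ≈ 33.7 km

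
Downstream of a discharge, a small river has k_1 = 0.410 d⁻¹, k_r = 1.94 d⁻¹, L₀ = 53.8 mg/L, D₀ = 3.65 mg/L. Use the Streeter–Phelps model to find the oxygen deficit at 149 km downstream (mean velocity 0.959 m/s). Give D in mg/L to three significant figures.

D ≈ 6.57 mg/L

Travel time t = x/v = 149 km / (0.959 m/s) = 149000 m / 0.959 m/s = 155400 s = 1.798 d.
k_1 L₀/(k_r−k_1) = 0.410×53.8/(1.94−0.410) = 22.06/1.530 = 14.42 mg/L.
e^(−k_1 t) = e^(−0.410×1.798) = 0.4784; e^(−k_r t) = e^(−1.94×1.798) = 0.03054.
D = 14.42 × (0.4784 − 0.03054) + 3.65 × 0.03054 = 6.457 + 0.1115 = 6.568 mg/L.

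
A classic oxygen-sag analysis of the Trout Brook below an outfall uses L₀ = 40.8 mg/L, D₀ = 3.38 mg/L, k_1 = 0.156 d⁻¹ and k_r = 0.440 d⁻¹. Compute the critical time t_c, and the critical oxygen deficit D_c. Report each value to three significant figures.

t_c ≈ 3.08 d; D_c ≈ 8.95 mg/L

At the critical point dD/dt = 0, so k_1 L₀ e^(−k_1 t) = k_r D. Substituting D(t) from the Streeter–Phelps equation and solving for t gives
t_c = ln[(k_r/k_1)(1 − D₀(k_r−k_1)/(k_1 L₀))] / (k_r−k_1).
Here k_r−k_1 = 0.2840 d⁻¹ and 1 − D₀(k_r−k_1)/(k_1 L₀) = 1 − 3.38×0.2840/(0.156×40.8) = 0.8492, so
t_c = ln(2.821 × 0.8492) / 0.2840 = 0.8734 / 0.2840 = 3.075 d.
L(t_c) = L₀ e^(−k_1 t_c) = 40.8 × 0.6189 = 25.25 mg/L, and at the critical point k_r D_c = k_1 L, so D_c = (0.156/0.440) × 25.25 = 8.953 mg/L.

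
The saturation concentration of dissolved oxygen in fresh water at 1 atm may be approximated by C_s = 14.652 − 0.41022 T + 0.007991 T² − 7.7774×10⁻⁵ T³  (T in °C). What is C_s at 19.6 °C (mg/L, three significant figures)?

C_s = 14.652 − 0.41022×19.6 + 0.007991×19.6² − 7.7774×10⁻⁵×19.6³ = 9.096 mg/L.

C_s ≈ 9.10 mg/L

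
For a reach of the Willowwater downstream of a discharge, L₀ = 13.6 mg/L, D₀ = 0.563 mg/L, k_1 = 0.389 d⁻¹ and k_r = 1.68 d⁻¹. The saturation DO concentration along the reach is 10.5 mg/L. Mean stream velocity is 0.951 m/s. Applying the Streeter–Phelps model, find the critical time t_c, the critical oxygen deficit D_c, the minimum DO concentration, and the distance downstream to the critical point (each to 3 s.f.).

t_c = [1/(k_r−k_1)] ln[(k_r/k_1)(1 − D₀(k_r−k_1)/(k_1 L₀))]
= [1/(1.68−0.389)] ln[(1.68/0.389)(1 − 0.563×1.291/(0.389×13.6))]
= (1/1.291) ln[4.319 × 0.8626] = 0.7746 × ln(3.725) = 0.7746 × 1.315 = 1.019 d.
L(t_c) = L₀ e^(−k_1 t_c) = 13.6 × 0.6728 = 9.150 mg/L, and at the critical point k_r D_c = k_1 L, so D_c = (0.389/1.68) × 9.150 = 2.119 mg/L.
Minimum DO = C_s − D_c = 10.5 − 2.119 = 8.381 mg/L.
x_c = v t_c = 0.951 m/s × 1.019 d × 86400 s/d = 83710 m ≈ 83.7 km.

t_c ≈ 1.02 d; D_c ≈ 2.12 mg/L; min DO ≈ 8.38 mg/L; x_c ≈ 83.7 km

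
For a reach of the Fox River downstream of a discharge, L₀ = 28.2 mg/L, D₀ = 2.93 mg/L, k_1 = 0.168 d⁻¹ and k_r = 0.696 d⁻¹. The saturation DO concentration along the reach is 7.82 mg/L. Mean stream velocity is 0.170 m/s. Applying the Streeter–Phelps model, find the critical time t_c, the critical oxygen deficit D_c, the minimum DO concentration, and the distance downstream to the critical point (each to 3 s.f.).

t_c ≈ 1.94 d; D_c ≈ 4.91 mg/L; min DO ≈ 2.91 mg/L; x_c ≈ 28.5 km

With k_r/k_1 = 4.143 and 1 − D₀(k_r−k_1)/(k_1 L₀) = 0.6735,
t_c = ln(4.143 × 0.6735) / (0.696 − 0.168) = ln(2.790) / 0.5280 = 1.026/0.5280 = 1.943 d.
L(t_c) = L₀ e^(−k_1 t_c) = 28.2 × 0.7215 = 20.35 mg/L, and at the critical point k_r D_c = k_1 L, so D_c = (0.168/0.696) × 20.35 = 4.911 mg/L.
Minimum DO = C_s − D_c = 7.82 − 4.911 = 2.909 mg/L.
x_c = v t_c = 0.170 m/s × 1.943 d × 86400 s/d = 28540 m ≈ 28.5 km.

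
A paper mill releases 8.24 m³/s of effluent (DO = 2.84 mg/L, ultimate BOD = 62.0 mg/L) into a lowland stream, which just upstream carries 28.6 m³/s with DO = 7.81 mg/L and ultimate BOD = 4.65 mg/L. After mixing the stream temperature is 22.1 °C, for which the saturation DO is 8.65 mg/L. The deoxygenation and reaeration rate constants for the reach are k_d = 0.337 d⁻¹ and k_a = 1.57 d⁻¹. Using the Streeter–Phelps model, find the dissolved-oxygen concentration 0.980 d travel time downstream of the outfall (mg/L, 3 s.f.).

DO ≈ 5.82 mg/L

Mixed DO = (28.6×7.81 + 8.24×2.84)/(28.6+8.24) = 246.8/36.84 = 6.698 mg/L.
Mixed L₀ = (28.6×4.65 + 8.24×62.0)/(36.84) = 643.9/36.84 = 17.48 mg/L.
Initial deficit D₀ = C_s − DO₀ = 8.65 − 6.698 = 1.952 mg/L.
D(0.980) = [0.337×17.48/(1.57−0.337)](e^(−0.337×0.980) − e^(−1.57×0.980)) + 1.952 e^(−1.57×0.980)
= 4.777 × (0.7187 − 0.2147) + 1.952 × 0.2147 = 2.827 mg/L.
DO = 8.65 − 2.827 = 5.823 mg/L.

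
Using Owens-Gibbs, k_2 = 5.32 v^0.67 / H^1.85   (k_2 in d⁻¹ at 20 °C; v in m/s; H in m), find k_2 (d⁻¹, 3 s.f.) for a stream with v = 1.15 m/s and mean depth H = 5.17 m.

k_2 = 5.32 × 1.15^0.67 / 5.17^1.85 = 5.32 × 1.098 / 20.89 = 0.2797 d⁻¹.

k_2 ≈ 0.280 d⁻¹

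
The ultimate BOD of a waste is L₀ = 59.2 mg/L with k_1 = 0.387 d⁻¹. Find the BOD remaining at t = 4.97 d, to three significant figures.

L ≈ 8.65 mg/L

L_t = L₀ e^(−k_1 t) = 59.2 × e^(−0.387×4.97) = 59.2 × 0.1461 = 8.650 mg/L.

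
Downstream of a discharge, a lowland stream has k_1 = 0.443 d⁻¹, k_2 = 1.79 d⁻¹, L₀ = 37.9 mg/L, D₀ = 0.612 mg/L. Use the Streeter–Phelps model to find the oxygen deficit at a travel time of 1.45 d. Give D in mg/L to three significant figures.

k_1 L₀/(k_2−k_1) = 0.443×37.9/(1.79−0.443) = 16.79/1.347 = 12.46 mg/L.
e^(−k_1 t) = e^(−0.443×1.450) = 0.5261; e^(−k_2 t) = e^(−1.79×1.450) = 0.07461.
D = 12.46 × (0.5261 − 0.07461) + 0.612 × 0.07461 = 5.627 + 0.04566 = 5.673 mg/L.

D ≈ 5.67 mg/L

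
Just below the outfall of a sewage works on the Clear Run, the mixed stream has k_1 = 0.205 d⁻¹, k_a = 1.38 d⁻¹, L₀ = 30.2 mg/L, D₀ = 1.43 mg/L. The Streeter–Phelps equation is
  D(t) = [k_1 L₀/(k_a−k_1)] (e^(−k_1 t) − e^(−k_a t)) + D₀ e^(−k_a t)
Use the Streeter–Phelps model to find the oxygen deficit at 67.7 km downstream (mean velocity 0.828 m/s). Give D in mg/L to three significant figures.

D ≈ 3.30 mg/L

Travel time t = x/v = 67.7 km / (0.828 m/s) = 67700 m / 0.828 m/s = 81760 s = 0.9463 d.
k_1 L₀/(k_a−k_1) = 0.205×30.2/(1.38−0.205) = 6.191/1.175 = 5.269 mg/L.
e^(−k_1 t) = e^(−0.205×0.9463) = 0.8237; e^(−k_a t) = e^(−1.38×0.9463) = 0.2709.
D = 5.269 × (0.8237 − 0.2709) + 1.43 × 0.2709 = 2.912 + 0.3874 = 3.300 mg/L.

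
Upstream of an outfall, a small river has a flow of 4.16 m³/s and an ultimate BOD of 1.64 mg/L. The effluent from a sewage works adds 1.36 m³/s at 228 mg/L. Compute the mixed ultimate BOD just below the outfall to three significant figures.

Flow-weighted mixing: C = (Q_r C_r + Q_w C_w)/(Q_r + Q_w)
= (4.16×1.64 + 1.36×228)/(4.16 + 1.36) = 316.9/5.520 = 57.41 mg/L.

57.4 mg/L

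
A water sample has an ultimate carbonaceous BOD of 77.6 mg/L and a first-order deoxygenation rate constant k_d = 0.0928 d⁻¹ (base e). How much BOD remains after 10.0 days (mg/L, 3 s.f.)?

L_t = L₀ e^(−k_d t) = 77.6 × e^(−0.0928×10.0) = 77.6 × 0.3953 = 30.68 mg/L.

L ≈ 30.7 mg/L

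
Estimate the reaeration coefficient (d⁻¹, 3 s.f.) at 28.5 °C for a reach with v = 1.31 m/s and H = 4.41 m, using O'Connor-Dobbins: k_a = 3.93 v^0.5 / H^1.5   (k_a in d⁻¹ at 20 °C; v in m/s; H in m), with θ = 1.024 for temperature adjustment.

k_a ≈ 0.594 d⁻¹

k_a(20) = 3.93 × 1.31^0.5 / 4.41^1.5 = 3.93 × 1.145 / 9.261 = 0.4857 d⁻¹.
k_a(28.5) = 0.4857 × 1.024^(28.5−20) = 0.4857 × 1.223 = 0.5942 d⁻¹.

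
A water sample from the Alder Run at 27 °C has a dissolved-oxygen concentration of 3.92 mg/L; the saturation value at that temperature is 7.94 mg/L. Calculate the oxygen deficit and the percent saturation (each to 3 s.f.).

D ≈ 4.02 mg/L; 49.4 % saturation

D = C_s − C = 7.94 − 3.92 = 4.02 mg/L.
% saturation = 3.92/7.94 × 100 = 49.4 %.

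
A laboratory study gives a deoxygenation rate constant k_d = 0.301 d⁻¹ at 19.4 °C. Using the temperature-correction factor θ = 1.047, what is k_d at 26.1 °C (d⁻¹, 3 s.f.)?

k_d(T₂) = k_d(T₁) · θ^(T₂−T₁) = 0.301 × 1.047^(26.1−19.4)
= 0.301 × 1.047^6.70 = 0.301 × 1.360 = 0.4095 d⁻¹.

k_d ≈ 0.409 d⁻¹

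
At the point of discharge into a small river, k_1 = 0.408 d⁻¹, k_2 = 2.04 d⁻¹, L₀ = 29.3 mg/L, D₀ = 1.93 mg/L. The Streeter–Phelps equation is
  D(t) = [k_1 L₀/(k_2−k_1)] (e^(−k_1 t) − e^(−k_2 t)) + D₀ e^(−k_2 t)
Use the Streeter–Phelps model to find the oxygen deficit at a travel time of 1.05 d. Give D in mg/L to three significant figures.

D ≈ 4.14 mg/L

k_1 L₀/(k_2−k_1) = 0.408×29.3/(2.04−0.408) = 11.95/1.632 = 7.325 mg/L.
e^(−k_1 t) = e^(−0.408×1.050) = 0.6516; e^(−k_2 t) = e^(−2.04×1.050) = 0.1174.
D = 7.325 × (0.6516 − 0.1174) + 1.93 × 0.1174 = 3.913 + 0.2266 = 4.139 mg/L.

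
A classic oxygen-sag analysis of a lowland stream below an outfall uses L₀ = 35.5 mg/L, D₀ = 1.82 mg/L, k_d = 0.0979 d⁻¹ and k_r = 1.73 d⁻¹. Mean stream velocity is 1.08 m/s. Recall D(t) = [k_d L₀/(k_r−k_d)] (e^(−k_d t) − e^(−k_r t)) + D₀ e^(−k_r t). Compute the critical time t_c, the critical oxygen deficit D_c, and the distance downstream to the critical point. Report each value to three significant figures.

t_c ≈ 0.578 d; D_c ≈ 1.90 mg/L; x_c ≈ 53.9 km

t_c = [1/(k_r−k_d)] ln[(k_r/k_d)(1 − D₀(k_r−k_d)/(k_d L₀))]
= [1/(1.73−0.0979)] ln[(1.73/0.0979)(1 − 1.82×1.632/(0.0979×35.5))]
= (1/1.632) ln[17.67 × 0.1453] = 0.6127 × ln(2.568) = 0.6127 × 0.9431 = 0.5778 d.
L(t_c) = L₀ e^(−k_d t_c) = 35.5 × 0.9450 = 33.55 mg/L, and at the critical point k_r D_c = k_d L, so D_c = (0.0979/1.73) × 33.55 = 1.898 mg/L.
x_c = v t_c = 1.08 m/s × 0.5778 d × 86400 s/d = 53920 m ≈ 53.9 km.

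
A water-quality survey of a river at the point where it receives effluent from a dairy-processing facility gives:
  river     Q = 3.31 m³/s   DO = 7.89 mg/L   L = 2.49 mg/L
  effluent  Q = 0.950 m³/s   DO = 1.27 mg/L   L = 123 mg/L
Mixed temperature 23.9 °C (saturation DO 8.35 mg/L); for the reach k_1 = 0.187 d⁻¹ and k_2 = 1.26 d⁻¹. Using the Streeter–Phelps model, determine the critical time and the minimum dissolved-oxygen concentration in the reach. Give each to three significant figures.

t_c ≈ 1.33 d; minimum DO ≈ 4.95 mg/L

Mixed DO = (3.31×7.89 + 0.950×1.27)/(3.31+0.950) = 27.32/4.260 = 6.414 mg/L.
Mixed L₀ = (3.31×2.49 + 0.950×123)/(4.260) = 125.1/4.260 = 29.36 mg/L.
Initial deficit D₀ = C_s − DO₀ = 8.35 − 6.414 = 1.936 mg/L.
t_c = (1/1.073) ln[(1.26/0.187)(1 − 1.936×1.073/(0.187×29.36))] = 0.9320 × ln(4.189) = 1.335 d.
D_c = (0.187/1.26) × 29.36 × e^(−0.187×1.335) = 0.1484 × 29.36 × 0.7791 = 3.395 mg/L.
Minimum DO = 8.35 − 3.395 = 4.955 mg/L.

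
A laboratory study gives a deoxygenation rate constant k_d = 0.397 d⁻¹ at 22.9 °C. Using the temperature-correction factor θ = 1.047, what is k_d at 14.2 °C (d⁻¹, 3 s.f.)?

k_d ≈ 0.266 d⁻¹

k_d(T₂) = k_d(T₁) · θ^(T₂−T₁) = 0.397 × 1.047^(14.2−22.9)
= 0.397 × 1.047^-8.70 = 0.397 × 0.6706 = 0.2662 d⁻¹.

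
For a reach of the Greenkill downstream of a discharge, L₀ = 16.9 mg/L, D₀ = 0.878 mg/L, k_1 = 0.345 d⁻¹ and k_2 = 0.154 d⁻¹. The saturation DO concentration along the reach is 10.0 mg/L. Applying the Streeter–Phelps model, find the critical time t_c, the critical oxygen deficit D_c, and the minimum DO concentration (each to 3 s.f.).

With k_2/k_1 = 0.4464 and 1 − D₀(k_2−k_1)/(k_1 L₀) = 1.029,
t_c = ln(0.4464 × 1.029) / (0.154 − 0.345) = ln(0.4592) / -0.1910 = -0.7782/-0.1910 = 4.075 d.
L(t_c) = L₀ e^(−k_1 t_c) = 16.9 × 0.2452 = 4.144 mg/L, and at the critical point k_2 D_c = k_1 L, so D_c = (0.345/0.154) × 4.144 = 9.283 mg/L.
Minimum DO = C_s − D_c = 10.0 − 9.283 = 0.7169 mg/L.

t_c ≈ 4.07 d; D_c ≈ 9.28 mg/L; min DO ≈ 0.717 mg/L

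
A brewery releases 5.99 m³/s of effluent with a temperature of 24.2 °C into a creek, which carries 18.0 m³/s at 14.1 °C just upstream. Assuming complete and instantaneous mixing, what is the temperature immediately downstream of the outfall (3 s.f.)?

Flow-weighted mixing: C = (Q_r C_r + Q_w C_w)/(Q_r + Q_w)
= (18.0×14.1 + 5.99×24.2)/(18.0 + 5.99) = 398.8/23.99 = 16.62 °C.

16.6 °C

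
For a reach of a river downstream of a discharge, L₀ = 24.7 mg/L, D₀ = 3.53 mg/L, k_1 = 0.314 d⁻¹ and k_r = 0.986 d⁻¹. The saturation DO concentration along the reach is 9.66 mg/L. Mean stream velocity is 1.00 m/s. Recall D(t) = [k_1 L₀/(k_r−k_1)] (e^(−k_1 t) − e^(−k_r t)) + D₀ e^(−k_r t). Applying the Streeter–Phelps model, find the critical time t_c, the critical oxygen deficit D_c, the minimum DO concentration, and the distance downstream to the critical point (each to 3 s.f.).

With k_r/k_1 = 3.140 and 1 − D₀(k_r−k_1)/(k_1 L₀) = 0.6941,
t_c = ln(3.140 × 0.6941) / (0.986 − 0.314) = ln(2.180) / 0.6720 = 0.7792/0.6720 = 1.160 d.
L(t_c) = L₀ e^(−k_1 t_c) = 24.7 × 0.6948 = 17.16 mg/L, and at the critical point k_r D_c = k_1 L, so D_c = (0.314/0.986) × 17.16 = 5.465 mg/L.
Minimum DO = C_s − D_c = 9.66 − 5.465 = 4.195 mg/L.
x_c = v t_c = 1.00 m/s × 1.160 d × 86400 s/d = 100200 m ≈ 100 km.

t_c ≈ 1.16 d; D_c ≈ 5.47 mg/L; min DO ≈ 4.19 mg/L; x_c ≈ 100 km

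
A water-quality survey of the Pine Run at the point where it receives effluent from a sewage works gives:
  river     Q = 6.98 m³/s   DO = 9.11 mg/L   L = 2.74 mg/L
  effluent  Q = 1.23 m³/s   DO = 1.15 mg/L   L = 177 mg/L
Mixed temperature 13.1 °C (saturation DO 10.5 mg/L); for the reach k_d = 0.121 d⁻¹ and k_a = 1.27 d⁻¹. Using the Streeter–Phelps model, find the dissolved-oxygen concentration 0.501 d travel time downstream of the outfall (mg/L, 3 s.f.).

DO ≈ 7.88 mg/L

Mixed DO = (6.98×9.11 + 1.23×1.15)/(6.98+1.23) = 65.00/8.210 = 7.917 mg/L.
Mixed L₀ = (6.98×2.74 + 1.23×177)/(8.210) = 236.8/8.210 = 28.85 mg/L.
Initial deficit D₀ = C_s − DO₀ = 10.5 − 7.917 = 2.583 mg/L.
D(0.501) = [0.121×28.85/(1.27−0.121)](e^(−0.121×0.501) − e^(−1.27×0.501)) + 2.583 e^(−1.27×0.501)
= 3.038 × (0.9412 − 0.5293) + 2.583 × 0.5293 = 2.618 mg/L.
DO = 10.5 − 2.618 = 7.882 mg/L.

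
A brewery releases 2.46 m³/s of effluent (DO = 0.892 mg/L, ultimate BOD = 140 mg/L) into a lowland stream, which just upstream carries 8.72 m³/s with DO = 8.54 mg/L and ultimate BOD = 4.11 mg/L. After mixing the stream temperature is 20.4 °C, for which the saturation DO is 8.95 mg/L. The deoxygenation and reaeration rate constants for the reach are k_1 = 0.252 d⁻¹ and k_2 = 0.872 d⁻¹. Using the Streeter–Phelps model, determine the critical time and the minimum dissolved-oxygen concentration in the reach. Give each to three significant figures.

t_c ≈ 1.74 d; minimum DO ≈ 2.61 mg/L

Mixed DO = (8.72×8.54 + 2.46×0.892)/(8.72+2.46) = 76.66/11.18 = 6.857 mg/L.
Mixed L₀ = (8.72×4.11 + 2.46×140)/(11.18) = 380.2/11.18 = 34.01 mg/L.
Initial deficit D₀ = C_s − DO₀ = 8.95 − 6.857 = 2.093 mg/L.
t_c = (1/0.6200) ln[(0.872/0.252)(1 − 2.093×0.6200/(0.252×34.01))] = 1.613 × ln(2.936) = 1.737 d.
D_c = (0.252/0.872) × 34.01 × e^(−0.252×1.737) = 0.2890 × 34.01 × 0.6454 = 6.344 mg/L.
Minimum DO = 8.95 − 6.344 = 2.606 mg/L.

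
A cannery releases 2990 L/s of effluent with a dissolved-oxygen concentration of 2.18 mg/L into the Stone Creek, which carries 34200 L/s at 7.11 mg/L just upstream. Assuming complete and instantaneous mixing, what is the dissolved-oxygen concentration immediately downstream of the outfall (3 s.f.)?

Flow-weighted mixing: C = (Q_r C_r + Q_w C_w)/(Q_r + Q_w)
= (34200×7.11 + 2990×2.18)/(34200 + 2990) = 249700/37190 = 6.714 mg/L.

6.71 mg/L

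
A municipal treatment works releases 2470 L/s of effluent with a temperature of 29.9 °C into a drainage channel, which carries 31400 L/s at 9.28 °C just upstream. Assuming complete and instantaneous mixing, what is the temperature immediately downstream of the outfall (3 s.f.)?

Flow-weighted mixing: C = (Q_r C_r + Q_w C_w)/(Q_r + Q_w)
= (31400×9.28 + 2470×29.9)/(31400 + 2470) = 365200/33870 = 10.78 °C.

10.8 °C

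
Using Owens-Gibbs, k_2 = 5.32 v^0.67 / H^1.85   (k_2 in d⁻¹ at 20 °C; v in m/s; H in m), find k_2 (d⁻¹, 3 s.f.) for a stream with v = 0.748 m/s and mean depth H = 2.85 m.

k_2 = 5.32 × 0.748^0.67 / 2.85^1.85 = 5.32 × 0.8232 / 6.942 = 0.6309 d⁻¹.

k_2 ≈ 0.631 d⁻¹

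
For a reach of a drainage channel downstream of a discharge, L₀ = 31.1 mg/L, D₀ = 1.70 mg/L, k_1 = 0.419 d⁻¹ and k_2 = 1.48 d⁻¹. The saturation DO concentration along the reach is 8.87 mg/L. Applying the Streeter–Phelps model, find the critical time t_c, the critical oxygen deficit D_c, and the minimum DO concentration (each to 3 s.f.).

t_c ≈ 1.05 d; D_c ≈ 5.67 mg/L; min DO ≈ 3.20 mg/L

t_c = [1/(k_2−k_1)] ln[(k_2/k_1)(1 − D₀(k_2−k_1)/(k_1 L₀))]
= [1/(1.48−0.419)] ln[(1.48/0.419)(1 − 1.70×1.061/(0.419×31.1))]
= (1/1.061) ln[3.532 × 0.8616] = 0.9425 × ln(3.043) = 0.9425 × 1.113 = 1.049 d.
L(t_c) = L₀ e^(−k_1 t_c) = 31.1 × 0.6444 = 20.04 mg/L, and at the critical point k_2 D_c = k_1 L, so D_c = (0.419/1.48) × 20.04 = 5.673 mg/L.
Minimum DO = C_s − D_c = 8.87 − 5.673 = 3.197 mg/L.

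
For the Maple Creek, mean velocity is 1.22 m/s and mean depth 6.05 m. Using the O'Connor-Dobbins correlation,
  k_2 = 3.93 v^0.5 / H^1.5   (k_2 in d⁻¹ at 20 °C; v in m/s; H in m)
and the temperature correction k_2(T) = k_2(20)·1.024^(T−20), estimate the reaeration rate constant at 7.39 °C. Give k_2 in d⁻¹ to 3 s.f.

k_2 ≈ 0.216 d⁻¹

k_2(20) = 3.93 × 1.22^0.5 / 6.05^1.5 = 3.93 × 1.105 / 14.88 = 0.2917 d⁻¹.
k_2(7.39) = 0.2917 × 1.024^(7.39−20) = 0.2917 × 0.7415 = 0.2163 d⁻¹.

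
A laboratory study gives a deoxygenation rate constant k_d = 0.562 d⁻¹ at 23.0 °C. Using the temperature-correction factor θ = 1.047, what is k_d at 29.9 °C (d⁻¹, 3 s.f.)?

k_d(T₂) = k_d(T₁) · θ^(T₂−T₁) = 0.562 × 1.047^(29.9−23.0)
= 0.562 × 1.047^6.90 = 0.562 × 1.373 = 0.7716 d⁻¹.

k_d ≈ 0.772 d⁻¹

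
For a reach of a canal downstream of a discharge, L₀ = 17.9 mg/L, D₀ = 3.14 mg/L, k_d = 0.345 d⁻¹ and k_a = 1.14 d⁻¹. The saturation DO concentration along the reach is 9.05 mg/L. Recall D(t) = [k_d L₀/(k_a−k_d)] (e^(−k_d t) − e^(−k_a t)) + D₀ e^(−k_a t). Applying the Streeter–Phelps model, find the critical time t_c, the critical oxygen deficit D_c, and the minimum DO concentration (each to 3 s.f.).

t_c = [1/(k_a−k_d)] ln[(k_a/k_d)(1 − D₀(k_a−k_d)/(k_d L₀))]
= [1/(1.14−0.345)] ln[(1.14/0.345)(1 − 3.14×0.7950/(0.345×17.9))]
= (1/0.7950) ln[3.304 × 0.5958] = 1.258 × ln(1.969) = 1.258 × 0.6773 = 0.8520 d.
L(t_c) = L₀ e^(−k_d t_c) = 17.9 × 0.7453 = 13.34 mg/L, and at the critical point k_a D_c = k_d L, so D_c = (0.345/1.14) × 13.34 = 4.037 mg/L.
Minimum DO = C_s − D_c = 9.05 − 4.037 = 5.013 mg/L.

t_c ≈ 0.852 d; D_c ≈ 4.04 mg/L; min DO ≈ 5.01 mg/L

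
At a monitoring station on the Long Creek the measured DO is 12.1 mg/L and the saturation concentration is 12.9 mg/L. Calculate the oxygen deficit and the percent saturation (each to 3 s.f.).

D = C_s − C = 12.9 − 12.1 = 0.800 mg/L.
% saturation = 12.1/12.9 × 100 = 93.8 %.

D ≈ 0.800 mg/L; 93.8 % saturation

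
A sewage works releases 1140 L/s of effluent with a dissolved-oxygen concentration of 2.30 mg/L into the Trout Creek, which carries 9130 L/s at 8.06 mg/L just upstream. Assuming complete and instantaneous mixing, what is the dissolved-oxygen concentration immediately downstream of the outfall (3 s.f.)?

Flow-weighted mixing: C = (Q_r C_r + Q_w C_w)/(Q_r + Q_w)
= (9130×8.06 + 1140×2.30)/(9130 + 1140) = 76210/10270 = 7.421 mg/L.

7.42 mg/L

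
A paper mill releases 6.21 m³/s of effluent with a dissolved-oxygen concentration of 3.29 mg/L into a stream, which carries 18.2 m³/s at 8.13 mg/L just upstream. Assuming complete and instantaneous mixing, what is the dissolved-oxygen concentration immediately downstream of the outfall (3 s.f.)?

Flow-weighted mixing: C = (Q_r C_r + Q_w C_w)/(Q_r + Q_w)
= (18.2×8.13 + 6.21×3.29)/(18.2 + 6.21) = 168.4/24.41 = 6.899 mg/L.

6.90 mg/L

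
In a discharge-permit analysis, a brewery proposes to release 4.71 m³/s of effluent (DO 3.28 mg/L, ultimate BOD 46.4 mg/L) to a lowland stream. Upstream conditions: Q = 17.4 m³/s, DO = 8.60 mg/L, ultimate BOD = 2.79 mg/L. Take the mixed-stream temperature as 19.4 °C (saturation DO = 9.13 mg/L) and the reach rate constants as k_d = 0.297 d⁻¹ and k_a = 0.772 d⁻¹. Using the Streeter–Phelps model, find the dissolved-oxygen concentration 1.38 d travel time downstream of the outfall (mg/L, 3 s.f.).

Mixed DO = (17.4×8.60 + 4.71×3.28)/(17.4+4.71) = 165.1/22.11 = 7.467 mg/L.
Mixed L₀ = (17.4×2.79 + 4.71×46.4)/(22.11) = 267.1/22.11 = 12.08 mg/L.
Initial deficit D₀ = C_s − DO₀ = 9.13 − 7.467 = 1.663 mg/L.
D(1.38) = [0.297×12.08/(0.772−0.297)](e^(−0.297×1.38) − e^(−0.772×1.38)) + 1.663 e^(−0.772×1.38)
= 7.553 × (0.6637 − 0.3446) + 1.663 × 0.3446 = 2.984 mg/L.
DO = 9.13 − 2.984 = 6.146 mg/L.

DO ≈ 6.15 mg/L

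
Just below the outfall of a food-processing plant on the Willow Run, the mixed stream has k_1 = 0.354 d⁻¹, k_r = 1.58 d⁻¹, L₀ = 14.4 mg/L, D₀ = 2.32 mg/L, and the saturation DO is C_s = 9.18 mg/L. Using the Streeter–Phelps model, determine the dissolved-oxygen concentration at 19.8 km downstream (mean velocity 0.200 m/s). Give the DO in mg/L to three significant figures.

Travel time t = x/v = 19.8 km / (0.200 m/s) = 19800 m / 0.200 m/s = 99000 s = 1.146 d.
k_1 L₀/(k_r−k_1) = 0.354×14.4/(1.58−0.354) = 5.098/1.226 = 4.158 mg/L.
e^(−k_1 t) = e^(−0.354×1.146) = 0.6666; e^(−k_r t) = e^(−1.58×1.146) = 0.1636.
D = 4.158 × (0.6666 − 0.1636) + 2.32 × 0.1636 = 2.091 + 0.3795 = 2.471 mg/L.
DO = C_s − D = 9.18 − 2.471 = 6.709 mg/L.

DO ≈ 6.71 mg/L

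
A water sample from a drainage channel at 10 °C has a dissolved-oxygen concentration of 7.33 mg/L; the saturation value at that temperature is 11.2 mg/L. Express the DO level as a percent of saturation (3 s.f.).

% saturation = C/C_s × 100 = 7.33/11.2 × 100 = 65.4 %.

65.4 % saturation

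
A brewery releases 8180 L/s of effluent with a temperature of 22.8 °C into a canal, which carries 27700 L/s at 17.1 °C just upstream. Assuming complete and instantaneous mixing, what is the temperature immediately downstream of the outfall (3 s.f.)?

Flow-weighted mixing: C = (Q_r C_r + Q_w C_w)/(Q_r + Q_w)
= (27700×17.1 + 8180×22.8)/(27700 + 8180) = 660200/35880 = 18.40 °C.

18.4 °C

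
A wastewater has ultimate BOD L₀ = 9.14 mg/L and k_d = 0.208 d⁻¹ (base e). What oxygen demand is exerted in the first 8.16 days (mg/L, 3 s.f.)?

y ≈ 7.47 mg/L

y_t = L₀(1 − e^(−k_d t)) = 9.14 × (1 − e^(−0.208×8.16))
= 9.14 × (1 − 0.1832) = 9.14 × 0.8168 = 7.466 mg/L.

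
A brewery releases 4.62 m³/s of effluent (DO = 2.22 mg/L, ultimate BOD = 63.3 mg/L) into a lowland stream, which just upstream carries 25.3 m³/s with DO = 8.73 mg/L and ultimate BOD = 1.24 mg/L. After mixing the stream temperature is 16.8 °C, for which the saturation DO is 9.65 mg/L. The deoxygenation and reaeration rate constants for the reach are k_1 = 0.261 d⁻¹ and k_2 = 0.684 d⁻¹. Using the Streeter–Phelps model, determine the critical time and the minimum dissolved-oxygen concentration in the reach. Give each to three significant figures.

t_c ≈ 1.47 d; minimum DO ≈ 6.84 mg/L

Mixed DO = (25.3×8.73 + 4.62×2.22)/(25.3+4.62) = 231.1/29.92 = 7.725 mg/L.
Mixed L₀ = (25.3×1.24 + 4.62×63.3)/(29.92) = 323.8/29.92 = 10.82 mg/L.
Initial deficit D₀ = C_s − DO₀ = 9.65 − 7.725 = 1.925 mg/L.
t_c = (1/0.4230) ln[(0.684/0.261)(1 − 1.925×0.4230/(0.261×10.82))] = 2.364 × ln(1.865) = 1.474 d.
D_c = (0.261/0.684) × 10.82 × e^(−0.261×1.474) = 0.3816 × 10.82 × 0.6807 = 2.811 mg/L.
Minimum DO = 9.65 − 2.811 = 6.839 mg/L.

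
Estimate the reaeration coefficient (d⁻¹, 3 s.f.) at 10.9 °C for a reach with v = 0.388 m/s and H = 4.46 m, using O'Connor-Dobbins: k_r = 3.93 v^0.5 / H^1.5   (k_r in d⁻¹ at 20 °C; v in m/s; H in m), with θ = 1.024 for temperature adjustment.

k_r ≈ 0.209 d⁻¹

k_r(20) = 3.93 × 0.388^0.5 / 4.46^1.5 = 3.93 × 0.6229 / 9.419 = 0.2599 d⁻¹.
k_r(10.9) = 0.2599 × 1.024^(10.9−20) = 0.2599 × 0.8059 = 0.2094 d⁻¹.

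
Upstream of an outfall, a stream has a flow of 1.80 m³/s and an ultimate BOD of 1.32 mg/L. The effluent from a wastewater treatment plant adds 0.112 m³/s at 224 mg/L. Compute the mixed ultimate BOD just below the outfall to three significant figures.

14.4 mg/L

Flow-weighted mixing: C = (Q_r C_r + Q_w C_w)/(Q_r + Q_w)
= (1.80×1.32 + 0.112×224)/(1.80 + 0.112) = 27.46/1.912 = 14.36 mg/L.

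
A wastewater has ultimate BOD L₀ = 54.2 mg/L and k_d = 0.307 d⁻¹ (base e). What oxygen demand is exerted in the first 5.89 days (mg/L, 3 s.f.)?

y_t = L₀(1 − e^(−k_d t)) = 54.2 × (1 − e^(−0.307×5.89))
= 54.2 × (1 − 0.1639) = 54.2 × 0.8361 = 45.31 mg/L.

y ≈ 45.3 mg/L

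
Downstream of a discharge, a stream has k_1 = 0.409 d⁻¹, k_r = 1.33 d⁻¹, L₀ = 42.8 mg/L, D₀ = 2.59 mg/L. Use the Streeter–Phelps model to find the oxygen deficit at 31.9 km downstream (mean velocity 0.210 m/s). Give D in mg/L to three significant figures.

Travel time t = x/v = 31.9 km / (0.210 m/s) = 31900 m / 0.210 m/s = 151900 s = 1.758 d.
k_1 L₀/(k_r−k_1) = 0.409×42.8/(1.33−0.409) = 17.51/0.9210 = 19.01 mg/L.
e^(−k_1 t) = e^(−0.409×1.758) = 0.4872; e^(−k_r t) = e^(−1.33×1.758) = 0.09649.
D = 19.01 × (0.4872 − 0.09649) + 2.59 × 0.09649 = 7.426 + 0.2499 = 7.676 mg/L.

D ≈ 7.68 mg/L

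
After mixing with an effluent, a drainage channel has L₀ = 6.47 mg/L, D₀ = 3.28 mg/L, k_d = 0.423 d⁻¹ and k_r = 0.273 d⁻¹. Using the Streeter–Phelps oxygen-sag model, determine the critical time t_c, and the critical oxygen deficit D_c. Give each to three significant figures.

t_c ≈ 1.82 d; D_c ≈ 4.65 mg/L

At the critical point dD/dt = 0, so k_d L₀ e^(−k_d t) = k_r D. Substituting D(t) from the Streeter–Phelps equation and solving for t gives
t_c = ln[(k_r/k_d)(1 − D₀(k_r−k_d)/(k_d L₀))] / (k_r−k_d).
Here k_r−k_d = -0.1500 d⁻¹ and 1 − D₀(k_r−k_d)/(k_d L₀) = 1 − 3.28×-0.1500/(0.423×6.47) = 1.180, so
t_c = ln(0.6454 × 1.180) / -0.1500 = -0.2726 / -0.1500 = 1.817 d.
D_c = (k_d/k_r) L₀ e^(−k_d t_c) = (0.423/0.273) × 6.47 × e^(−0.423×1.817) = 1.549 × 6.47 × 0.4636 = 4.648 mg/L.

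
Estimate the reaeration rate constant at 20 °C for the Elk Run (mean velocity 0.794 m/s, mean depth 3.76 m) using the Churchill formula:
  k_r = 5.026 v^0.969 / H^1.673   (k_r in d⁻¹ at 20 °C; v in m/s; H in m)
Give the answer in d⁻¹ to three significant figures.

k_r ≈ 0.438 d⁻¹

k_r = 5.026 × 0.794^0.969 / 3.76^1.673 = 5.026 × 0.7997 / 9.168 = 0.4384 d⁻¹.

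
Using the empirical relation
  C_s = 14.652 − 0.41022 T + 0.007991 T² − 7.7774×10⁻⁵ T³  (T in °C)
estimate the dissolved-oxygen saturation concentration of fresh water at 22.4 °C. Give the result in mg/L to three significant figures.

C_s ≈ 8.60 mg/L

C_s = 14.652 − 0.41022×22.4 + 0.007991×22.4² − 7.7774×10⁻⁵×22.4³ = 8.599 mg/L.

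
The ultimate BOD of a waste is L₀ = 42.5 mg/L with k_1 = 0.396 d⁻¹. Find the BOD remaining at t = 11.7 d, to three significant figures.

L_t = L₀ e^(−k_1 t) = 42.5 × e^(−0.396×11.7) = 42.5 × 0.009724 = 0.4133 mg/L.

L ≈ 0.413 mg/L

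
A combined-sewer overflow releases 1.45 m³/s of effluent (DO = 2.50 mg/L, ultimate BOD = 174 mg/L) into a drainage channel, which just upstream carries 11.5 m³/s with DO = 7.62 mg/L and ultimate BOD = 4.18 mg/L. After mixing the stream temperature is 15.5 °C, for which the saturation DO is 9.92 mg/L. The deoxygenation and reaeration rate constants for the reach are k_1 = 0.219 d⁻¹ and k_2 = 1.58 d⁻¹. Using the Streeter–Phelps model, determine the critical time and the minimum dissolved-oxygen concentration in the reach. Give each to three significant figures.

Mixed DO = (11.5×7.62 + 1.45×2.50)/(11.5+1.45) = 91.25/12.95 = 7.047 mg/L.
Mixed L₀ = (11.5×4.18 + 1.45×174)/(12.95) = 300.4/12.95 = 23.19 mg/L.
Initial deficit D₀ = C_s − DO₀ = 9.92 − 7.047 = 2.873 mg/L.
t_c = (1/1.361) ln[(1.58/0.219)(1 − 2.873×1.361/(0.219×23.19))] = 0.7348 × ln(1.660) = 0.3726 d.
D_c = (0.219/1.58) × 23.19 × e^(−0.219×0.3726) = 0.1386 × 23.19 × 0.9216 = 2.963 mg/L.
Minimum DO = 9.92 − 2.963 = 6.957 mg/L.

t_c ≈ 0.373 d; minimum DO ≈ 6.96 mg/L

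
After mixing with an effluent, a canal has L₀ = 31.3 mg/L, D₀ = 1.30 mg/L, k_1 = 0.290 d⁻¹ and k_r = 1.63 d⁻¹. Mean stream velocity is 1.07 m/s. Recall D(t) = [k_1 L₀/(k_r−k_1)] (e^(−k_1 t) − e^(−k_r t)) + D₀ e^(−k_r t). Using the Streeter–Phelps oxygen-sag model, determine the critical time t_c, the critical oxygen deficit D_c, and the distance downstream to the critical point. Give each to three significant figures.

t_c = [1/(k_r−k_1)] ln[(k_r/k_1)(1 − D₀(k_r−k_1)/(k_1 L₀))]
= [1/(1.63−0.290)] ln[(1.63/0.290)(1 − 1.30×1.340/(0.290×31.3))]
= (1/1.340) ln[5.621 × 0.8081] = 0.7463 × ln(4.542) = 0.7463 × 1.513 = 1.129 d.
D_c = (k_1/k_r) L₀ e^(−k_1 t_c) = (0.290/1.63) × 31.3 × e^(−0.290×1.129) = 0.1779 × 31.3 × 0.7207 = 4.013 mg/L.
x_c = v t_c = 1.07 m/s × 1.129 d × 86400 s/d = 104400 m ≈ 104 km.

t_c ≈ 1.13 d; D_c ≈ 4.01 mg/L; x_c ≈ 104 km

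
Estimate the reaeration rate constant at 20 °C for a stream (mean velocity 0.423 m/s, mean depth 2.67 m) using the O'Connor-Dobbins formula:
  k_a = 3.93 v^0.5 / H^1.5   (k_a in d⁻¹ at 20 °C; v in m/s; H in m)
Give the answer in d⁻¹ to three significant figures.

k_a ≈ 0.586 d⁻¹

k_a = 3.93 × 0.423^0.5 / 2.67^1.5 = 3.93 × 0.6504 / 4.363 = 0.5859 d⁻¹.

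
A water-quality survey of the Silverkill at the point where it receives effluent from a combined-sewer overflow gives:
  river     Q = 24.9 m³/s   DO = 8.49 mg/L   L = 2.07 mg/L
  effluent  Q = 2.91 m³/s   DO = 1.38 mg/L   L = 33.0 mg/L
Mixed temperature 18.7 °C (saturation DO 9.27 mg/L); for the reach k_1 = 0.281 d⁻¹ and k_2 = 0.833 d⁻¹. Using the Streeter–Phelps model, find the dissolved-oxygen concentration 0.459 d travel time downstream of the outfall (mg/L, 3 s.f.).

DO ≈ 7.70 mg/L

Mixed DO = (24.9×8.49 + 2.91×1.38)/(24.9+2.91) = 215.4/27.81 = 7.746 mg/L.
Mixed L₀ = (24.9×2.07 + 2.91×33.0)/(27.81) = 147.6/27.81 = 5.306 mg/L.
Initial deficit D₀ = C_s − DO₀ = 9.27 − 7.746 = 1.524 mg/L.
D(0.459) = [0.281×5.306/(0.833−0.281)](e^(−0.281×0.459) − e^(−0.833×0.459)) + 1.524 e^(−0.833×0.459)
= 2.701 × (0.8790 − 0.6823) + 1.524 × 0.6823 = 1.571 mg/L.
DO = 9.27 − 1.571 = 7.699 mg/L.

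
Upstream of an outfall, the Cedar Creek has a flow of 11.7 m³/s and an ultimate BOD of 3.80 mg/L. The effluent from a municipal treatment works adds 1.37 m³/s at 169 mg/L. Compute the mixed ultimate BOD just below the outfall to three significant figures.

Flow-weighted mixing: C = (Q_r C_r + Q_w C_w)/(Q_r + Q_w)
= (11.7×3.80 + 1.37×169)/(11.7 + 1.37) = 276.0/13.07 = 21.12 mg/L.

21.1 mg/L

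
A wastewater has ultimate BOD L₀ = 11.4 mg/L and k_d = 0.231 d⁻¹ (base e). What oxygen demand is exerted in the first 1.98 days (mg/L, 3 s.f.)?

y_t = L₀(1 − e^(−k_d t)) = 11.4 × (1 − e^(−0.231×1.98))
= 11.4 × (1 − 0.6329) = 11.4 × 0.3671 = 4.184 mg/L.

y ≈ 4.18 mg/L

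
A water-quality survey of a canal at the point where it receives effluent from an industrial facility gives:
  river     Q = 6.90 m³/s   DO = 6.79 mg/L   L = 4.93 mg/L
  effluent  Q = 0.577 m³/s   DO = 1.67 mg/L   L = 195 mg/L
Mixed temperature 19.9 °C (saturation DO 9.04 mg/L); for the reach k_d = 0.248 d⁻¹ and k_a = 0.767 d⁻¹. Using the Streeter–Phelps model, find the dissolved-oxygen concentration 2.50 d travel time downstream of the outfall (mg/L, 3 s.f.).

Mixed DO = (6.90×6.79 + 0.577×1.67)/(6.90+0.577) = 47.81/7.477 = 6.395 mg/L.
Mixed L₀ = (6.90×4.93 + 0.577×195)/(7.477) = 146.5/7.477 = 19.60 mg/L.
Initial deficit D₀ = C_s − DO₀ = 9.04 − 6.395 = 2.645 mg/L.
D(2.50) = [0.248×19.60/(0.767−0.248)](e^(−0.248×2.50) − e^(−0.767×2.50)) + 2.645 e^(−0.767×2.50)
= 9.365 × (0.5379 − 0.1470) + 2.645 × 0.1470 = 4.050 mg/L.
DO = 9.04 − 4.050 = 4.990 mg/L.

DO ≈ 4.99 mg/L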